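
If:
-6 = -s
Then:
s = 6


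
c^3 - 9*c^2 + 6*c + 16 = (c - 8)*(c - 2)*(c + 1)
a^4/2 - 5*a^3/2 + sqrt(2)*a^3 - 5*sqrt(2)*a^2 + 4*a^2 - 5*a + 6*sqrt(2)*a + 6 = (a/2 + sqrt(2)/2)*(a - 3)*(a - 2)*(a + sqrt(2))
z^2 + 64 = (z - 8*I)*(z + 8*I)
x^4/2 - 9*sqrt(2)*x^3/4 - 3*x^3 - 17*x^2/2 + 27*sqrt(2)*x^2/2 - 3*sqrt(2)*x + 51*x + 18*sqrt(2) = (x/2 + sqrt(2)/2)*(x - 6)*(x - 6*sqrt(2))*(x + sqrt(2)/2)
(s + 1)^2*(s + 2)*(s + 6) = s^4 + 10*s^3 + 29*s^2 + 32*s + 12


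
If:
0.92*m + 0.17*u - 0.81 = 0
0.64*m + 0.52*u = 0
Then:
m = 1.14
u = -1.40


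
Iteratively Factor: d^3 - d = (d)*(d^2 - 1) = d*(d - 1)*(d + 1)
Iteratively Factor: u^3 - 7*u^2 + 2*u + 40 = (u - 4)*(u^2 - 3*u - 10) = (u - 4)*(u + 2)*(u - 5)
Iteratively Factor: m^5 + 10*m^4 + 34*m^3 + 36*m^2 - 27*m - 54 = (m + 2)*(m^4 + 8*m^3 + 18*m^2 - 27) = (m + 2)*(m + 3)*(m^3 + 5*m^2 + 3*m - 9) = (m + 2)*(m + 3)^2*(m^2 + 2*m - 3) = (m - 1)*(m + 2)*(m + 3)^2*(m + 3)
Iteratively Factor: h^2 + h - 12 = (h - 3)*(h + 4)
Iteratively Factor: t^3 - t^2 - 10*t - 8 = (t + 2)*(t^2 - 3*t - 4) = (t + 1)*(t + 2)*(t - 4)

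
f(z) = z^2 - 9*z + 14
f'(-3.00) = -15.00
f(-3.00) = 50.00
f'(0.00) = -9.00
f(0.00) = 14.00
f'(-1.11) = -11.22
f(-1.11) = 25.22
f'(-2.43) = -13.86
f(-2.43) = 41.77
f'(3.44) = -2.12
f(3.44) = -5.13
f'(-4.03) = -17.06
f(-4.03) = 66.51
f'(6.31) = 3.62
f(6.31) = -2.97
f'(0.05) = -8.90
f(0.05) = 13.55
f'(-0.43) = -9.86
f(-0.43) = 18.05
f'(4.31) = -0.38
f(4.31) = -6.21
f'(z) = 2*z - 9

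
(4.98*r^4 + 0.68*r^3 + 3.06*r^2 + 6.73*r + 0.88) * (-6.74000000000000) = -33.5652*r^4 - 4.5832*r^3 - 20.6244*r^2 - 45.3602*r - 5.9312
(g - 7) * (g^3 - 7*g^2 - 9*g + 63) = g^4 - 14*g^3 + 40*g^2 + 126*g - 441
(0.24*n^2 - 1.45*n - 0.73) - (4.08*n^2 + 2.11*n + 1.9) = -3.84*n^2 - 3.56*n - 2.63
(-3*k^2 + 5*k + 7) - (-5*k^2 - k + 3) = 2*k^2 + 6*k + 4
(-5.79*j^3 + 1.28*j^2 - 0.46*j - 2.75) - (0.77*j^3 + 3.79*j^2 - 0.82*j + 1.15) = -6.56*j^3 - 2.51*j^2 + 0.36*j - 3.9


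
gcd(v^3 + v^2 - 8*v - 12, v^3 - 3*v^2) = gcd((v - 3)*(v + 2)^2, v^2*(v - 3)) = v - 3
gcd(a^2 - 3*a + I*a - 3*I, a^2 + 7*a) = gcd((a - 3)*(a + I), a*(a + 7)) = 1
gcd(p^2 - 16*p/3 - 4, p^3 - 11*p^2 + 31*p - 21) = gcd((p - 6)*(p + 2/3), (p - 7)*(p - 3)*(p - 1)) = 1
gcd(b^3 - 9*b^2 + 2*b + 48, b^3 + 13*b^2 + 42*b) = 1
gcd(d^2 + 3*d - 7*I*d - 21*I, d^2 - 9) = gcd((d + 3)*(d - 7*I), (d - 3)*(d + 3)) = d + 3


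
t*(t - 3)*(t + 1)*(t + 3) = t^4 + t^3 - 9*t^2 - 9*t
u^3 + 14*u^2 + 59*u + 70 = (u + 2)*(u + 5)*(u + 7)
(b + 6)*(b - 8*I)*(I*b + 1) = I*b^3 + 9*b^2 + 6*I*b^2 + 54*b - 8*I*b - 48*I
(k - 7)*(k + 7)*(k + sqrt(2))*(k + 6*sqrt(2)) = k^4 + 7*sqrt(2)*k^3 - 37*k^2 - 343*sqrt(2)*k - 588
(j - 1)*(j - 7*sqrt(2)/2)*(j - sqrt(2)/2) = j^3 - 4*sqrt(2)*j^2 - j^2 + 7*j/2 + 4*sqrt(2)*j - 7/2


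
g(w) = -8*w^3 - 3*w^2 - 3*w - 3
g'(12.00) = -3531.00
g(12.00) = -14295.00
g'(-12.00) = -3387.00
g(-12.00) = 13425.00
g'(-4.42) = -445.35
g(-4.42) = 642.46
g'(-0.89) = -16.67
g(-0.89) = 2.93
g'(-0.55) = -6.96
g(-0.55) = -0.93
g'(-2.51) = -139.14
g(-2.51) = 112.14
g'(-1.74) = -65.22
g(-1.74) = 35.28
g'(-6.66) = -1027.57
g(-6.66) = 2247.18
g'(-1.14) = -27.35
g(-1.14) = 8.37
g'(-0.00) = -3.00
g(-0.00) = -3.00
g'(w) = -24*w^2 - 6*w - 3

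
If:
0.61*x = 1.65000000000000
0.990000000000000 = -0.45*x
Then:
No Solution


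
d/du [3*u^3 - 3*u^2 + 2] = 3*u*(3*u - 2)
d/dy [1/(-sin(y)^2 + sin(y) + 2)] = (2*sin(y) - 1)*cos(y)/(sin(y) + cos(y)^2 + 1)^2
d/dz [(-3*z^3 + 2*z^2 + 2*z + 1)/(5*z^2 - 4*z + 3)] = (-15*z^4 + 24*z^3 - 45*z^2 + 2*z + 10)/(25*z^4 - 40*z^3 + 46*z^2 - 24*z + 9)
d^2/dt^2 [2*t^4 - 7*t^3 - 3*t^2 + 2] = 24*t^2 - 42*t - 6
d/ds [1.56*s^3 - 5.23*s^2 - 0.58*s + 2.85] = 4.68*s^2 - 10.46*s - 0.58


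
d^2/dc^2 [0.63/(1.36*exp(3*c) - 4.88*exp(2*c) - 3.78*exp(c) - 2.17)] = (-0.63*(-8.16*exp(2*c) + 19.52*exp(c) + 7.56)*(-4.08*exp(2*c) + 9.76*exp(c) + 3.78)*exp(c) + (-7.7112*exp(2*c) + 12.2976*exp(c) + 2.3814)*(-1.36*exp(3*c) + 4.88*exp(2*c) + 3.78*exp(c) + 2.17))*exp(c)/(-1.36*exp(3*c) + 4.88*exp(2*c) + 3.78*exp(c) + 2.17)^3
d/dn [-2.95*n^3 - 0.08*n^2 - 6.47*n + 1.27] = -8.85*n^2 - 0.16*n - 6.47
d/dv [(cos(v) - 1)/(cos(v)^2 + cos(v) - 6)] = (cos(v)^2 - 2*cos(v) + 5)*sin(v)/(cos(v)^2 + cos(v) - 6)^2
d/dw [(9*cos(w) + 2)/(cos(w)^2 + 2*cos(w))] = (9*sin(w) + 4*sin(w)/cos(w)^2 + 4*tan(w))/(cos(w) + 2)^2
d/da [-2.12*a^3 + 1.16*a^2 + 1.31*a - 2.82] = -6.36*a^2 + 2.32*a + 1.31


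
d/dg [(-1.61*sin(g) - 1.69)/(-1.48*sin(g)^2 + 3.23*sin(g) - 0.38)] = (-2.3828*sin(g)^2 - 5.0024*sin(g) + 6.0705)*cos(g)/(2.1904*sin(g)^4 - 9.5608*sin(g)^3 + 11.5577*sin(g)^2 - 2.4548*sin(g) + 0.1444)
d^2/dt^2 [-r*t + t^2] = 2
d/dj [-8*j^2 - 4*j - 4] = -16*j - 4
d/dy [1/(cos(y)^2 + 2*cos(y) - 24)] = 2*(cos(y) + 1)*sin(y)/(cos(y)^2 + 2*cos(y) - 24)^2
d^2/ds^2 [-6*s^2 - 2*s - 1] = -12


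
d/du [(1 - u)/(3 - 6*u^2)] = (-2*u^2 + 4*u - 1)/(3*(4*u^4 - 4*u^2 + 1))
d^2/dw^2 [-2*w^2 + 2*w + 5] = -4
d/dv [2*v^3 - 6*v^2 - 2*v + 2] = 6*v^2 - 12*v - 2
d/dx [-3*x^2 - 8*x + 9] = -6*x - 8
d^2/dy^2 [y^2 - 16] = 2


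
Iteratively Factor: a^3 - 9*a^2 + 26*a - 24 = (a - 2)*(a^2 - 7*a + 12) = (a - 4)*(a - 2)*(a - 3)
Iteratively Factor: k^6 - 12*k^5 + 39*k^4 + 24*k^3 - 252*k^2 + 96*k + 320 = (k + 1)*(k^5 - 13*k^4 + 52*k^3 - 28*k^2 - 224*k + 320) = (k - 4)*(k + 1)*(k^4 - 9*k^3 + 16*k^2 + 36*k - 80) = (k - 4)*(k + 1)*(k + 2)*(k^3 - 11*k^2 + 38*k - 40) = (k - 4)*(k - 2)*(k + 1)*(k + 2)*(k^2 - 9*k + 20) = (k - 5)*(k - 4)*(k - 2)*(k + 1)*(k + 2)*(k - 4)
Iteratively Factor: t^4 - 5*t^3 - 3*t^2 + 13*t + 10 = (t - 5)*(t^3 - 3*t - 2) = (t - 5)*(t + 1)*(t^2 - t - 2) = (t - 5)*(t - 2)*(t + 1)*(t + 1)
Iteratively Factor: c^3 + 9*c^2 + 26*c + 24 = (c + 4)*(c^2 + 5*c + 6) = (c + 2)*(c + 4)*(c + 3)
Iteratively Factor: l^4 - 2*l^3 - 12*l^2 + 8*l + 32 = (l + 2)*(l^3 - 4*l^2 - 4*l + 16) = (l + 2)^2*(l^2 - 6*l + 8) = (l - 2)*(l + 2)^2*(l - 4)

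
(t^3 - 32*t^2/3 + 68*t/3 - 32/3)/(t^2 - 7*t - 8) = (3*t^2 - 8*t + 4)/(3*(t + 1))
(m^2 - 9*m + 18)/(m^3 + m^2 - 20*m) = (m^2 - 9*m + 18)/(m*(m^2 + m - 20))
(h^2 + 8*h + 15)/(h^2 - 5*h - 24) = (h + 5)/(h - 8)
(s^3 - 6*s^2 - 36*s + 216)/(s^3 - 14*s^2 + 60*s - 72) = (s + 6)/(s - 2)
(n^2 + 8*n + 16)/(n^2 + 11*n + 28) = (n + 4)/(n + 7)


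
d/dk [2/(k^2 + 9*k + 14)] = 2*(-2*k - 9)/(k^2 + 9*k + 14)^2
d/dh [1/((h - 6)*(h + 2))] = 2*(2 - h)/(h^4 - 8*h^3 - 8*h^2 + 96*h + 144)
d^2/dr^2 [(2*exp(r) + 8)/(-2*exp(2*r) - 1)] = (-8*exp(4*r) - 128*exp(3*r) + 24*exp(2*r) + 64*exp(r) - 2)*exp(r)/(8*exp(6*r) + 12*exp(4*r) + 6*exp(2*r) + 1)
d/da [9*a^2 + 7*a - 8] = 18*a + 7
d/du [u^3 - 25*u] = 3*u^2 - 25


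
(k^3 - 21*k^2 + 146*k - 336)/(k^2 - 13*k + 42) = k - 8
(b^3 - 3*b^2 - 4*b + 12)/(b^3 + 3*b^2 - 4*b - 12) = (b - 3)/(b + 3)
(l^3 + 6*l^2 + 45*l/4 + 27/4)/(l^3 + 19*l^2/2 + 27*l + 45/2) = (l + 3/2)/(l + 5)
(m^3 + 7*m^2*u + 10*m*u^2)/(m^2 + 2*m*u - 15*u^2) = m*(-m - 2*u)/(-m + 3*u)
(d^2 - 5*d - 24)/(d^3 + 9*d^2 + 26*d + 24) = (d - 8)/(d^2 + 6*d + 8)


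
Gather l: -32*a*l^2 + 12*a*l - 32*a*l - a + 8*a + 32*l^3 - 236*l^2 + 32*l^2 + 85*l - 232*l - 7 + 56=7*a + 32*l^3 + l^2*(-32*a - 204) + l*(-20*a - 147) + 49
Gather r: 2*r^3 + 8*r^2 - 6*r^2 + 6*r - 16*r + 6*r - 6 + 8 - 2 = 2*r^3 + 2*r^2 - 4*r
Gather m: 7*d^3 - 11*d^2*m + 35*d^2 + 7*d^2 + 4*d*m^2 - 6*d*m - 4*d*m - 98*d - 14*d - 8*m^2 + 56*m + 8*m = 7*d^3 + 42*d^2 - 112*d + m^2*(4*d - 8) + m*(-11*d^2 - 10*d + 64)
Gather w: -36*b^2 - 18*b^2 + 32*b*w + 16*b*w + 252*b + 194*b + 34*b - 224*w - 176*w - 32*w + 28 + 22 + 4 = -54*b^2 + 480*b + w*(48*b - 432) + 54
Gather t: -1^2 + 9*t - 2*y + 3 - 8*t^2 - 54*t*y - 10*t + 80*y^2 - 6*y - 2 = -8*t^2 + t*(-54*y - 1) + 80*y^2 - 8*y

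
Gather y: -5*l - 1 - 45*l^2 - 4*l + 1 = -45*l^2 - 9*l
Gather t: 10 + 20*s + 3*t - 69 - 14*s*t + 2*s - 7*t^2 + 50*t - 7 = 22*s - 7*t^2 + t*(53 - 14*s) - 66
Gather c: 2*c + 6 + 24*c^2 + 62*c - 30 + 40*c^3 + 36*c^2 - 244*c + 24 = 40*c^3 + 60*c^2 - 180*c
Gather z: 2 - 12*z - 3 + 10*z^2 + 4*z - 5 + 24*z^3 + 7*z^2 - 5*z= 24*z^3 + 17*z^2 - 13*z - 6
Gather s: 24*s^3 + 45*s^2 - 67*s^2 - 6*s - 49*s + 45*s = 24*s^3 - 22*s^2 - 10*s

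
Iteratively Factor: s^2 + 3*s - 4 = (s - 1)*(s + 4)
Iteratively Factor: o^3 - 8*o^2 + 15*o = (o)*(o^2 - 8*o + 15) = o*(o - 3)*(o - 5)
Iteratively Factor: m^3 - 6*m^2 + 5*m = (m - 5)*(m^2 - m) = m*(m - 5)*(m - 1)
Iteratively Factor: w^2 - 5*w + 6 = (w - 2)*(w - 3)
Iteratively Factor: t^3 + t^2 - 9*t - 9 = (t - 3)*(t^2 + 4*t + 3) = (t - 3)*(t + 3)*(t + 1)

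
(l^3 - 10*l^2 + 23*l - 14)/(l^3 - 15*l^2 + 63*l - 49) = (l - 2)/(l - 7)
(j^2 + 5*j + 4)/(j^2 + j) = (j + 4)/j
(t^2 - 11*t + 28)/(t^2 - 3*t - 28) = (t - 4)/(t + 4)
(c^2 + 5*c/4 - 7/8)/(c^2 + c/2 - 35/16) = 2*(2*c - 1)/(4*c - 5)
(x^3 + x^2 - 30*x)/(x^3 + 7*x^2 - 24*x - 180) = x/(x + 6)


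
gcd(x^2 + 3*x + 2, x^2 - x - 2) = x + 1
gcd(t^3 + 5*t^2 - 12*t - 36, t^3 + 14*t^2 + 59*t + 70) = t + 2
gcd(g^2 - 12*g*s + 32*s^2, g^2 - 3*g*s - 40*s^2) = -g + 8*s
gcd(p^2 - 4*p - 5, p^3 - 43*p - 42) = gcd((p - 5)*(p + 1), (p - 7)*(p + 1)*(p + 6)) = p + 1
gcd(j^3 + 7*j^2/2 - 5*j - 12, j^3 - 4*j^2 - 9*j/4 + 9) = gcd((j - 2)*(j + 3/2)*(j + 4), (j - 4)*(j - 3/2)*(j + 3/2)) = j + 3/2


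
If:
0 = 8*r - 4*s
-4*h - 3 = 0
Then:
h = -3/4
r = s/2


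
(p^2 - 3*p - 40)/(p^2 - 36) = (p^2 - 3*p - 40)/(p^2 - 36)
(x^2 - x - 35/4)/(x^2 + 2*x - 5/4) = (2*x - 7)/(2*x - 1)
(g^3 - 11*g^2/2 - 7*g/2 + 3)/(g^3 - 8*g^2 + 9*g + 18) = (g - 1/2)/(g - 3)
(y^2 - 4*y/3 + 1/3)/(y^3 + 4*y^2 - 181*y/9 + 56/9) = 3*(y - 1)/(3*y^2 + 13*y - 56)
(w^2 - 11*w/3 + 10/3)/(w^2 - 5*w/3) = (w - 2)/w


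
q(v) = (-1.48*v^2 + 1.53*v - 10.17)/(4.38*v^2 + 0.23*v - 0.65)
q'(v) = (1.53 - 2.96*v)/(4.38*v^2 + 0.23*v - 0.65) + (-8.76*v - 0.23)*(-1.48*v^2 + 1.53*v - 10.17)/(4.38*v^2 + 0.23*v - 0.65)^2 = (-7.0418*v^2 + 91.0132*v + 1.3446)/(19.1844*v^4 + 2.0148*v^3 - 5.6411*v^2 - 0.299*v + 0.4225)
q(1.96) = -0.77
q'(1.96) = 0.55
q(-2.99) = -0.74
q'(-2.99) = -0.23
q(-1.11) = -3.05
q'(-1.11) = -5.37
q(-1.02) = -3.61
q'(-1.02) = -7.33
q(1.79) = -0.88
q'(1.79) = 0.74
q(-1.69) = -1.48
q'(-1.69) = -1.31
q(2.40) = -0.60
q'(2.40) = 0.28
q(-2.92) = -0.76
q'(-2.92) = -0.25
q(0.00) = 15.65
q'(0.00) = 3.18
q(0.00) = 15.65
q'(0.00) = 3.18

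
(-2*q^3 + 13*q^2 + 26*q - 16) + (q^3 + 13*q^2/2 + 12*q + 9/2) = -q^3 + 39*q^2/2 + 38*q - 23/2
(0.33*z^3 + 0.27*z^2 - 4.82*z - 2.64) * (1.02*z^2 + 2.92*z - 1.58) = 0.3366*z^5 + 1.239*z^4 - 4.6494*z^3 - 17.1938*z^2 - 0.0931999999999995*z + 4.1712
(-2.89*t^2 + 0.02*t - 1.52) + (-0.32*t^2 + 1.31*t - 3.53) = -3.21*t^2 + 1.33*t - 5.05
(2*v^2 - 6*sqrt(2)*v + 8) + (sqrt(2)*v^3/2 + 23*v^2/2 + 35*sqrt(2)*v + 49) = sqrt(2)*v^3/2 + 27*v^2/2 + 29*sqrt(2)*v + 57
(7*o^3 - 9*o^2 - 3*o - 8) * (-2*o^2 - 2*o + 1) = -14*o^5 + 4*o^4 + 31*o^3 + 13*o^2 + 13*o - 8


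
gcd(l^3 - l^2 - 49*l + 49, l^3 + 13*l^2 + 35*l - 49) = l^2 + 6*l - 7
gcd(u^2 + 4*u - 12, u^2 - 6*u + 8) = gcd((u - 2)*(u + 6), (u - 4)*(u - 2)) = u - 2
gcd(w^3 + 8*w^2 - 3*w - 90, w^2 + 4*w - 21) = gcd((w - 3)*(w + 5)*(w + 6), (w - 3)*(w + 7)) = w - 3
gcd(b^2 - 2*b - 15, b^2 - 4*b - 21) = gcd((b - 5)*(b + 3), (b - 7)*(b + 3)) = b + 3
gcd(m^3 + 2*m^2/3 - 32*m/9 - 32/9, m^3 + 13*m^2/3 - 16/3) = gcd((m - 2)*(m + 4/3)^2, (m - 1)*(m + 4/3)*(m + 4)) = m + 4/3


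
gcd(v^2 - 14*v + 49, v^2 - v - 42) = v - 7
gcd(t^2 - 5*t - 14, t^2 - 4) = t + 2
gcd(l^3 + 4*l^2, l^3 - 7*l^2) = l^2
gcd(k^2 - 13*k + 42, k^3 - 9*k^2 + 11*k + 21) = k - 7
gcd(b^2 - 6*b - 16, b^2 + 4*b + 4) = b + 2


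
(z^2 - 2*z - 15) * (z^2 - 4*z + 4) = z^4 - 6*z^3 - 3*z^2 + 52*z - 60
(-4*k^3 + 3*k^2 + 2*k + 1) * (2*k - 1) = -8*k^4 + 10*k^3 + k^2 - 1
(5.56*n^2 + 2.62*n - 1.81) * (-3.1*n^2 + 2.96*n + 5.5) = -17.236*n^4 + 8.3356*n^3 + 43.9462*n^2 + 9.0524*n - 9.955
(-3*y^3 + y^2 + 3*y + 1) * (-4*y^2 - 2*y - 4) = 12*y^5 + 2*y^4 - 2*y^3 - 14*y^2 - 14*y - 4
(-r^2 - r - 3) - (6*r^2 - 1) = -7*r^2 - r - 2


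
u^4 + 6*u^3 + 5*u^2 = u^2*(u + 1)*(u + 5)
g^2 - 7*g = g*(g - 7)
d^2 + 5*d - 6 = (d - 1)*(d + 6)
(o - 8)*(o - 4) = o^2 - 12*o + 32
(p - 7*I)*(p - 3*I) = p^2 - 10*I*p - 21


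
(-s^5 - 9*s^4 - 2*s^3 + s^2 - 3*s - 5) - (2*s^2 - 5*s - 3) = -s^5 - 9*s^4 - 2*s^3 - s^2 + 2*s - 2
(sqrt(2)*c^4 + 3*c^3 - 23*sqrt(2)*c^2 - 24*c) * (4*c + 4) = 4*sqrt(2)*c^5 + 4*sqrt(2)*c^4 + 12*c^4 - 92*sqrt(2)*c^3 + 12*c^3 - 92*sqrt(2)*c^2 - 96*c^2 - 96*c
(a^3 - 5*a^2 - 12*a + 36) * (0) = 0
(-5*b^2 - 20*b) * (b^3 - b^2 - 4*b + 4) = -5*b^5 - 15*b^4 + 40*b^3 + 60*b^2 - 80*b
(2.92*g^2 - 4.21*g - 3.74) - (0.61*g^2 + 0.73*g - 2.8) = 2.31*g^2 - 4.94*g - 0.94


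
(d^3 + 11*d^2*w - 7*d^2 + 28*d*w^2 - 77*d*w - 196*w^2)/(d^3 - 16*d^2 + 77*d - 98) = (d^2 + 11*d*w + 28*w^2)/(d^2 - 9*d + 14)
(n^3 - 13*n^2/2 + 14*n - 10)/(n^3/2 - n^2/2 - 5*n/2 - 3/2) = (-2*n^3 + 13*n^2 - 28*n + 20)/(-n^3 + n^2 + 5*n + 3)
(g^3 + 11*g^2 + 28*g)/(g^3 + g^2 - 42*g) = (g + 4)/(g - 6)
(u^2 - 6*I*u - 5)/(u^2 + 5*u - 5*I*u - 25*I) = (u - I)/(u + 5)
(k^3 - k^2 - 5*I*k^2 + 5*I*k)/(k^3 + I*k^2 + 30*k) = (k - 1)/(k + 6*I)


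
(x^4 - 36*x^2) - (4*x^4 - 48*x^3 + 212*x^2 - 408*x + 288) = -3*x^4 + 48*x^3 - 248*x^2 + 408*x - 288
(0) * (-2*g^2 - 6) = 0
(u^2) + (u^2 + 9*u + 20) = 2*u^2 + 9*u + 20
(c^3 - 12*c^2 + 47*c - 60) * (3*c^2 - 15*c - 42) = 3*c^5 - 51*c^4 + 279*c^3 - 381*c^2 - 1074*c + 2520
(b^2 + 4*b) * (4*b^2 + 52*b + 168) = 4*b^4 + 68*b^3 + 376*b^2 + 672*b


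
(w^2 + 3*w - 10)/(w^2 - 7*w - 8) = (-w^2 - 3*w + 10)/(-w^2 + 7*w + 8)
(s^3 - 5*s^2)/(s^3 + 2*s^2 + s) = s*(s - 5)/(s^2 + 2*s + 1)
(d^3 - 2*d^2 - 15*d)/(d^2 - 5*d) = d + 3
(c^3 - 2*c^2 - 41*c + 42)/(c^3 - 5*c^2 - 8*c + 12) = (c^2 - c - 42)/(c^2 - 4*c - 12)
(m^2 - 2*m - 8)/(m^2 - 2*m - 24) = (-m^2 + 2*m + 8)/(-m^2 + 2*m + 24)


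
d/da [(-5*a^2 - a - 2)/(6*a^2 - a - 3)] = (11*a^2 + 54*a + 1)/(36*a^4 - 12*a^3 - 35*a^2 + 6*a + 9)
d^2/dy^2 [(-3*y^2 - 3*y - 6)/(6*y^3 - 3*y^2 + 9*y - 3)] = 2*(-4*y^6 - 12*y^5 - 24*y^4 + 20*y^3 - 51*y^2 + 9*y - 20)/(8*y^9 - 12*y^8 + 42*y^7 - 49*y^6 + 75*y^5 - 66*y^4 + 51*y^3 - 30*y^2 + 9*y - 1)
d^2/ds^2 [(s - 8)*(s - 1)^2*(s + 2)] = 12*s^2 - 48*s - 6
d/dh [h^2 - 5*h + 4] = 2*h - 5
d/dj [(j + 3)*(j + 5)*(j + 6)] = 3*j^2 + 28*j + 63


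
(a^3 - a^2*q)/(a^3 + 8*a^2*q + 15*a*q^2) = a*(a - q)/(a^2 + 8*a*q + 15*q^2)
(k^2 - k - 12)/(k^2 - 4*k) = (k + 3)/k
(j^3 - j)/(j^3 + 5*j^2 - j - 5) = j/(j + 5)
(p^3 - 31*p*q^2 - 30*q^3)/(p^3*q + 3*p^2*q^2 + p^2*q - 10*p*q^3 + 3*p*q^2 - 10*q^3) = (p^2 - 5*p*q - 6*q^2)/(q*(p^2 - 2*p*q + p - 2*q))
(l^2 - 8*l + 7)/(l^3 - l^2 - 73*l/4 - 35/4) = 4*(-l^2 + 8*l - 7)/(-4*l^3 + 4*l^2 + 73*l + 35)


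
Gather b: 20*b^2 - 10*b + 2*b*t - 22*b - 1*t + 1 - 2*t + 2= 20*b^2 + b*(2*t - 32) - 3*t + 3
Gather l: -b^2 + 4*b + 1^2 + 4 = -b^2 + 4*b + 5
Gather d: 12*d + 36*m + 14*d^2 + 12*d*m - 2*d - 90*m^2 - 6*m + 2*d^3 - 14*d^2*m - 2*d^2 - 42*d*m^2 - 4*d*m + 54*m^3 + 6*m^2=2*d^3 + d^2*(12 - 14*m) + d*(-42*m^2 + 8*m + 10) + 54*m^3 - 84*m^2 + 30*m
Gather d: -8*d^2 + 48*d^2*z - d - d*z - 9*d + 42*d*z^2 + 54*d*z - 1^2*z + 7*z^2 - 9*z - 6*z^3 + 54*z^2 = d^2*(48*z - 8) + d*(42*z^2 + 53*z - 10) - 6*z^3 + 61*z^2 - 10*z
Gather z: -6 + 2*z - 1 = 2*z - 7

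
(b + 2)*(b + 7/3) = b^2 + 13*b/3 + 14/3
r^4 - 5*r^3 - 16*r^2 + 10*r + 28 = (r - 7)*(r + 2)*(r - sqrt(2))*(r + sqrt(2))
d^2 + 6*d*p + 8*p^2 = (d + 2*p)*(d + 4*p)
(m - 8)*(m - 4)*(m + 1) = m^3 - 11*m^2 + 20*m + 32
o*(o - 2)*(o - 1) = o^3 - 3*o^2 + 2*o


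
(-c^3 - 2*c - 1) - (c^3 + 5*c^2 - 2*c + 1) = -2*c^3 - 5*c^2 - 2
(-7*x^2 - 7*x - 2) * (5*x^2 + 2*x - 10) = -35*x^4 - 49*x^3 + 46*x^2 + 66*x + 20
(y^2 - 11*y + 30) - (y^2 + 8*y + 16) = 14 - 19*y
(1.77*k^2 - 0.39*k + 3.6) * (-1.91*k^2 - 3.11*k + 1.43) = -3.3807*k^4 - 4.7598*k^3 - 3.132*k^2 - 11.7537*k + 5.148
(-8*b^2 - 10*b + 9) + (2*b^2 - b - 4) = -6*b^2 - 11*b + 5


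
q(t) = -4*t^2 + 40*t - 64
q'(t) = 40 - 8*t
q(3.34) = 24.98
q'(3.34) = 13.28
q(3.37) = 25.37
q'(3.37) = 13.04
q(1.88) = -2.94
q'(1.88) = 24.96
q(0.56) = -42.85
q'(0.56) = 35.52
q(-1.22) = -118.75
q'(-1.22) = 49.76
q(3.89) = 31.07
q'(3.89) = 8.88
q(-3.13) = -228.39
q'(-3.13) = 65.04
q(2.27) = 6.19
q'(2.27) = 21.84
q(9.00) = -28.00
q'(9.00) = -32.00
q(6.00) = 32.00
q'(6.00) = -8.00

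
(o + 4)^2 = o^2 + 8*o + 16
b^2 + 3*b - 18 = (b - 3)*(b + 6)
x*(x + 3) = x^2 + 3*x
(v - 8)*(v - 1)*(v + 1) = v^3 - 8*v^2 - v + 8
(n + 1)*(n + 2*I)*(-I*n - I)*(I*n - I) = n^4 + n^3 + 2*I*n^3 - n^2 + 2*I*n^2 - n - 2*I*n - 2*I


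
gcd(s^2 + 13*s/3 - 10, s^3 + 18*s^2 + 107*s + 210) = s + 6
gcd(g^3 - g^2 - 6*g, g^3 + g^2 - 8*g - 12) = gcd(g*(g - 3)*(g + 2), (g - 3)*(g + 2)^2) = g^2 - g - 6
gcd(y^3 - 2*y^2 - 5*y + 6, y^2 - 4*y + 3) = y^2 - 4*y + 3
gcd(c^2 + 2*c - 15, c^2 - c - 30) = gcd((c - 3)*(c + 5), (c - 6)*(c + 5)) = c + 5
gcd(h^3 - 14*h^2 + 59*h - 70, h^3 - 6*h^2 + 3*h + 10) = h^2 - 7*h + 10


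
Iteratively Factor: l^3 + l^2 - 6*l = (l - 2)*(l^2 + 3*l) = l*(l - 2)*(l + 3)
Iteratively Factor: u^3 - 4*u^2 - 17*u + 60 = (u - 5)*(u^2 + u - 12) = (u - 5)*(u + 4)*(u - 3)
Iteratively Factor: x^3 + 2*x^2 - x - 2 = (x + 2)*(x^2 - 1) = (x - 1)*(x + 2)*(x + 1)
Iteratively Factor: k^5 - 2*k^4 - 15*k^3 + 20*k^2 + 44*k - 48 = (k - 1)*(k^4 - k^3 - 16*k^2 + 4*k + 48) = (k - 4)*(k - 1)*(k^3 + 3*k^2 - 4*k - 12) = (k - 4)*(k - 1)*(k + 2)*(k^2 + k - 6) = (k - 4)*(k - 1)*(k + 2)*(k + 3)*(k - 2)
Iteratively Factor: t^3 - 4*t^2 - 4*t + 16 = (t - 4)*(t^2 - 4) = (t - 4)*(t - 2)*(t + 2)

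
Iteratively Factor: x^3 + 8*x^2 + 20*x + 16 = (x + 2)*(x^2 + 6*x + 8) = (x + 2)^2*(x + 4)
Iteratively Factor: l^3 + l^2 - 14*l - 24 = (l + 3)*(l^2 - 2*l - 8) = (l - 4)*(l + 3)*(l + 2)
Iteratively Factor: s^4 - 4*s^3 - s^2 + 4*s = (s)*(s^3 - 4*s^2 - s + 4) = s*(s + 1)*(s^2 - 5*s + 4) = s*(s - 1)*(s + 1)*(s - 4)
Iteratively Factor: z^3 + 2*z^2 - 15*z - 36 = (z - 4)*(z^2 + 6*z + 9) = (z - 4)*(z + 3)*(z + 3)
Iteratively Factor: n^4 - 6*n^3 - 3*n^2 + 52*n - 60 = (n + 3)*(n^3 - 9*n^2 + 24*n - 20) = (n - 2)*(n + 3)*(n^2 - 7*n + 10) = (n - 2)^2*(n + 3)*(n - 5)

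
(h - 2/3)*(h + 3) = h^2 + 7*h/3 - 2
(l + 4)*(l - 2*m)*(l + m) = l^3 - l^2*m + 4*l^2 - 2*l*m^2 - 4*l*m - 8*m^2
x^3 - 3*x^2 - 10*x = x*(x - 5)*(x + 2)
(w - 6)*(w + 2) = w^2 - 4*w - 12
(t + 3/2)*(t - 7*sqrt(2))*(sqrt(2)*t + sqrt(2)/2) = sqrt(2)*t^3 - 14*t^2 + 2*sqrt(2)*t^2 - 28*t + 3*sqrt(2)*t/4 - 21/2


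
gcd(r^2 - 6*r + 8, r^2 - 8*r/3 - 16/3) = r - 4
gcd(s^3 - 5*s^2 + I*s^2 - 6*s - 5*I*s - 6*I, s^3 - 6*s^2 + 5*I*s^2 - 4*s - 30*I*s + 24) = s^2 + s*(-6 + I) - 6*I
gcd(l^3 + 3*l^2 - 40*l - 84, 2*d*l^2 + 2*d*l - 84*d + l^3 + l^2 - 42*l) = l^2 + l - 42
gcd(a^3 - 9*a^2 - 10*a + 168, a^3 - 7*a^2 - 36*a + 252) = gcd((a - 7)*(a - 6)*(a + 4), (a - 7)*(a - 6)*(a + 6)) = a^2 - 13*a + 42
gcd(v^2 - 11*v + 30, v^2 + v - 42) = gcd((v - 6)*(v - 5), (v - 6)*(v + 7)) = v - 6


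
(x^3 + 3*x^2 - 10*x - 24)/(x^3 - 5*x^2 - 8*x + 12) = (x^2 + x - 12)/(x^2 - 7*x + 6)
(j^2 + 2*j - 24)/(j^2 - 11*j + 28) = (j + 6)/(j - 7)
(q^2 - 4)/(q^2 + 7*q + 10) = (q - 2)/(q + 5)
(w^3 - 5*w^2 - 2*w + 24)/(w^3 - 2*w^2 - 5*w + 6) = (w - 4)/(w - 1)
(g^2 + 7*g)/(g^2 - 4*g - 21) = g*(g + 7)/(g^2 - 4*g - 21)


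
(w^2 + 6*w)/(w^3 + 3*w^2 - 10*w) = (w + 6)/(w^2 + 3*w - 10)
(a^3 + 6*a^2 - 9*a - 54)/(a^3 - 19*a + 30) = (a^2 + 9*a + 18)/(a^2 + 3*a - 10)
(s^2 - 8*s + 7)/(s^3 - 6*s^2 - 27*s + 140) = (s - 1)/(s^2 + s - 20)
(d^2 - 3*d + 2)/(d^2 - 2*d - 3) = (-d^2 + 3*d - 2)/(-d^2 + 2*d + 3)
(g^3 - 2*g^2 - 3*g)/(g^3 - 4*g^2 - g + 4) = g*(g - 3)/(g^2 - 5*g + 4)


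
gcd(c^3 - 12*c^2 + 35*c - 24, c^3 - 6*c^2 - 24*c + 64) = c - 8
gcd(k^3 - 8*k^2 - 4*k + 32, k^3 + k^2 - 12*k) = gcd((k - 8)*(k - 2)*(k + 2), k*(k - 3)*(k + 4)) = 1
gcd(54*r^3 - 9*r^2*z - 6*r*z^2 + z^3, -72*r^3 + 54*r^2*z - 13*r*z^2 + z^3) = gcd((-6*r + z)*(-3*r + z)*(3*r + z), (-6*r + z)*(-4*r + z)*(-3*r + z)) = 18*r^2 - 9*r*z + z^2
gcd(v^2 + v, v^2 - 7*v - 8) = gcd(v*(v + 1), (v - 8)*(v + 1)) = v + 1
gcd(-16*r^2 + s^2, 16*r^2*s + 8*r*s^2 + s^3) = 4*r + s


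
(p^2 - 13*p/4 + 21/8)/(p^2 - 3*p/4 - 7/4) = (p - 3/2)/(p + 1)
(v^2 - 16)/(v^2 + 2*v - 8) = (v - 4)/(v - 2)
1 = 1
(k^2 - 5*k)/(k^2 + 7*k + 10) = k*(k - 5)/(k^2 + 7*k + 10)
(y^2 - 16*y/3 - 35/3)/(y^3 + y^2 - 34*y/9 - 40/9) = 3*(y - 7)/(3*y^2 - 2*y - 8)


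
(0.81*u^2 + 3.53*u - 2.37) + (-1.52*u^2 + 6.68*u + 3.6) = -0.71*u^2 + 10.21*u + 1.23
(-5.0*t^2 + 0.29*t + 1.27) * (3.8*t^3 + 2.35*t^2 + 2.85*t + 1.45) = -19.0*t^5 - 10.648*t^4 - 8.7425*t^3 - 3.439*t^2 + 4.04*t + 1.8415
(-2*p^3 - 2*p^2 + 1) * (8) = -16*p^3 - 16*p^2 + 8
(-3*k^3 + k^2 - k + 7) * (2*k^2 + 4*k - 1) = -6*k^5 - 10*k^4 + 5*k^3 + 9*k^2 + 29*k - 7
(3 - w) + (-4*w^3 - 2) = -4*w^3 - w + 1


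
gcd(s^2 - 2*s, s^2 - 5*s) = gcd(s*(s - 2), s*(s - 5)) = s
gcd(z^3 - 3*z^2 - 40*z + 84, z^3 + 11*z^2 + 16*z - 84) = z^2 + 4*z - 12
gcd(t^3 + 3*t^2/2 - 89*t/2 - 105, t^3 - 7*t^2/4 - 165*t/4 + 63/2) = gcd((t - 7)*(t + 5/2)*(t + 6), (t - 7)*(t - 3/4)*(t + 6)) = t^2 - t - 42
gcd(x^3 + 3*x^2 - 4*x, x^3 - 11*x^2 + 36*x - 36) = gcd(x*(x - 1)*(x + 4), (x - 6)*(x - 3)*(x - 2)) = 1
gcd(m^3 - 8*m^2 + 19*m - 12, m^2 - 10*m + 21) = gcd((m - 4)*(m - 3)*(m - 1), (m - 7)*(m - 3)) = m - 3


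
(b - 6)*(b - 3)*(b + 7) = b^3 - 2*b^2 - 45*b + 126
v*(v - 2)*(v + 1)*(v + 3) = v^4 + 2*v^3 - 5*v^2 - 6*v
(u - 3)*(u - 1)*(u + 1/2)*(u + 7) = u^4 + 7*u^3/2 - 47*u^2/2 + 17*u/2 + 21/2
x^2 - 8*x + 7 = (x - 7)*(x - 1)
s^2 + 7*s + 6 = (s + 1)*(s + 6)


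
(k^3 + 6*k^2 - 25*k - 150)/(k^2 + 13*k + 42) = (k^2 - 25)/(k + 7)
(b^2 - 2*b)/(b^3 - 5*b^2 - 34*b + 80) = b/(b^2 - 3*b - 40)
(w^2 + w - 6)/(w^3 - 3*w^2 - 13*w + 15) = (w - 2)/(w^2 - 6*w + 5)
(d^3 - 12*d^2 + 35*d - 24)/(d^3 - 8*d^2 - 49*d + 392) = (d^2 - 4*d + 3)/(d^2 - 49)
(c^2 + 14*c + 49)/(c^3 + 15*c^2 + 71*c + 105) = (c + 7)/(c^2 + 8*c + 15)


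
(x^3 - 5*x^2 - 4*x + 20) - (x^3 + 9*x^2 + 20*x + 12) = -14*x^2 - 24*x + 8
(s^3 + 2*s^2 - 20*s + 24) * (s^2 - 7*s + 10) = s^5 - 5*s^4 - 24*s^3 + 184*s^2 - 368*s + 240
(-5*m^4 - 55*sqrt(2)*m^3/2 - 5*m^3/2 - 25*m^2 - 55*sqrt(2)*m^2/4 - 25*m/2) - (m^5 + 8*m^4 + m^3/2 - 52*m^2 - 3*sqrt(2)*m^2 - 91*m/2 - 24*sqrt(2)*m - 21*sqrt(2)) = -m^5 - 13*m^4 - 55*sqrt(2)*m^3/2 - 3*m^3 - 43*sqrt(2)*m^2/4 + 27*m^2 + 33*m + 24*sqrt(2)*m + 21*sqrt(2)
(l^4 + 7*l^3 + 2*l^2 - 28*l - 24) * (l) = l^5 + 7*l^4 + 2*l^3 - 28*l^2 - 24*l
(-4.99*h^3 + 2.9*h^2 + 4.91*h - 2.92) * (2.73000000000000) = -13.6227*h^3 + 7.917*h^2 + 13.4043*h - 7.9716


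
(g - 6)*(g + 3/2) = g^2 - 9*g/2 - 9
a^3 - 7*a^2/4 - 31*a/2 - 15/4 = (a - 5)*(a + 1/4)*(a + 3)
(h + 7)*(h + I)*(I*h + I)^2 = -h^4 - 9*h^3 - I*h^3 - 15*h^2 - 9*I*h^2 - 7*h - 15*I*h - 7*I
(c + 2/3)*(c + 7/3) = c^2 + 3*c + 14/9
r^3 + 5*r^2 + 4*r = r*(r + 1)*(r + 4)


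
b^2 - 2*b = b*(b - 2)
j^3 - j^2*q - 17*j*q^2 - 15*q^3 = (j - 5*q)*(j + q)*(j + 3*q)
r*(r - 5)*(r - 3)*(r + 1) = r^4 - 7*r^3 + 7*r^2 + 15*r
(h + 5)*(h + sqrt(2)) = h^2 + sqrt(2)*h + 5*h + 5*sqrt(2)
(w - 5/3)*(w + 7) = w^2 + 16*w/3 - 35/3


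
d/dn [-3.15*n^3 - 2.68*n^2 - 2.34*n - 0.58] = -9.45*n^2 - 5.36*n - 2.34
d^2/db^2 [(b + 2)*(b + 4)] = 2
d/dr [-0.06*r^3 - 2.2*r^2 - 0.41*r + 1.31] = -0.18*r^2 - 4.4*r - 0.41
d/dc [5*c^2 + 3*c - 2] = 10*c + 3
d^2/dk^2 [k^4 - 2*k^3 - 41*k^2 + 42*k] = 12*k^2 - 12*k - 82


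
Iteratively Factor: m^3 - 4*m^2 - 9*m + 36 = (m - 4)*(m^2 - 9) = (m - 4)*(m + 3)*(m - 3)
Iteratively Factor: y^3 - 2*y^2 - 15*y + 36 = (y + 4)*(y^2 - 6*y + 9) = (y - 3)*(y + 4)*(y - 3)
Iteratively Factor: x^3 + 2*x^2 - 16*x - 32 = (x + 4)*(x^2 - 2*x - 8) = (x + 2)*(x + 4)*(x - 4)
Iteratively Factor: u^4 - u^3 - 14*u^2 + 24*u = (u - 3)*(u^3 + 2*u^2 - 8*u) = (u - 3)*(u + 4)*(u^2 - 2*u) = (u - 3)*(u - 2)*(u + 4)*(u)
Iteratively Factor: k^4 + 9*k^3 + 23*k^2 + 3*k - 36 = (k + 3)*(k^3 + 6*k^2 + 5*k - 12) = (k - 1)*(k + 3)*(k^2 + 7*k + 12) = (k - 1)*(k + 3)^2*(k + 4)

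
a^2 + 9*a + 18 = (a + 3)*(a + 6)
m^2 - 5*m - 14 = (m - 7)*(m + 2)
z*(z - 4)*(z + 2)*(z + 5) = z^4 + 3*z^3 - 18*z^2 - 40*z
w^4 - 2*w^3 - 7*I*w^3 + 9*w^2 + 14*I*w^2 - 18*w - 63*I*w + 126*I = (w - 2)*(w - 7*I)*(w - 3*I)*(w + 3*I)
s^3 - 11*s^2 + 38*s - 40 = (s - 5)*(s - 4)*(s - 2)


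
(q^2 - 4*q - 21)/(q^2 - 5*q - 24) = (q - 7)/(q - 8)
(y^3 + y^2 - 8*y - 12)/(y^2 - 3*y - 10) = (y^2 - y - 6)/(y - 5)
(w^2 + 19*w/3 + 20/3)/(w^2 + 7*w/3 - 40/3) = (3*w + 4)/(3*w - 8)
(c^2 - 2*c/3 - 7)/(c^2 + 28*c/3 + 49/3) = (c - 3)/(c + 7)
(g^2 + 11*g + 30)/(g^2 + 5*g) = (g + 6)/g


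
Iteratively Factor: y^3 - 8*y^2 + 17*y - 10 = (y - 1)*(y^2 - 7*y + 10) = (y - 5)*(y - 1)*(y - 2)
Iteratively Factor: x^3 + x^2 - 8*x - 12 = (x - 3)*(x^2 + 4*x + 4) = (x - 3)*(x + 2)*(x + 2)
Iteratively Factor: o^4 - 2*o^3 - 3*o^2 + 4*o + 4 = (o - 2)*(o^3 - 3*o - 2) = (o - 2)*(o + 1)*(o^2 - o - 2) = (o - 2)*(o + 1)^2*(o - 2)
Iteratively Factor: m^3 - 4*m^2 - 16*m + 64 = (m + 4)*(m^2 - 8*m + 16) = (m - 4)*(m + 4)*(m - 4)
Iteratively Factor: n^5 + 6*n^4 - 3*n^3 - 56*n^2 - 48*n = (n)*(n^4 + 6*n^3 - 3*n^2 - 56*n - 48) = n*(n - 3)*(n^3 + 9*n^2 + 24*n + 16) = n*(n - 3)*(n + 4)*(n^2 + 5*n + 4) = n*(n - 3)*(n + 4)^2*(n + 1)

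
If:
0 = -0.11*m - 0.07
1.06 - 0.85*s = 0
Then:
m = -0.64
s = 1.25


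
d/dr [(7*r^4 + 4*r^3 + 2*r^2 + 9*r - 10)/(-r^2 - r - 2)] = (-14*r^5 - 25*r^4 - 64*r^3 - 17*r^2 - 28*r - 28)/(r^4 + 2*r^3 + 5*r^2 + 4*r + 4)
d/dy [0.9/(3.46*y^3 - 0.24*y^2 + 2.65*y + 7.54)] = (-9.342*y^2 + 0.432*y - 2.385)/(3.46*y^3 - 0.24*y^2 + 2.65*y + 7.54)^2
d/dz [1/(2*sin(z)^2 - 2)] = -sin(z)/cos(z)^3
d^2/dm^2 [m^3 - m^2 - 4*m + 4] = 6*m - 2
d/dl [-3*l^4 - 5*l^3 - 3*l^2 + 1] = 3*l*(-4*l^2 - 5*l - 2)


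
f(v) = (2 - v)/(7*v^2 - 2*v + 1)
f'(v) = (2 - 14*v)*(2 - v)/(7*v^2 - 2*v + 1)^2 - 1/(7*v^2 - 2*v + 1) = (7*v^2 - 28*v + 3)/(49*v^4 - 28*v^3 + 18*v^2 - 4*v + 1)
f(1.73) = 0.01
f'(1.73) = -0.07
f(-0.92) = 0.33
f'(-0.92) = 0.45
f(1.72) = 0.02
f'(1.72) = -0.07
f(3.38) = -0.02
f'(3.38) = -0.00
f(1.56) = 0.03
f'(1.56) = -0.11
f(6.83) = -0.02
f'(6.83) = 0.00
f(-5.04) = 0.04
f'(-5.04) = 0.01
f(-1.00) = 0.30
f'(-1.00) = 0.38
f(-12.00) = 0.01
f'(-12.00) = 0.00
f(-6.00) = 0.03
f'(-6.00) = 0.01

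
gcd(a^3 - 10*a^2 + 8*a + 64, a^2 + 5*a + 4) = 1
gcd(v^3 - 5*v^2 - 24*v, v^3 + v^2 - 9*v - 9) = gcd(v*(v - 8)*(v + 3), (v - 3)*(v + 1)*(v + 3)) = v + 3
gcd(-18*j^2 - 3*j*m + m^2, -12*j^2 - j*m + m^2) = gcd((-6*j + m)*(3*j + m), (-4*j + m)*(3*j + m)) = 3*j + m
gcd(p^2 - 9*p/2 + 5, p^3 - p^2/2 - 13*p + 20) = p^2 - 9*p/2 + 5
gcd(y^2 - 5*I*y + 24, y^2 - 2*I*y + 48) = y - 8*I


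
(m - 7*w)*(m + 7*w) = m^2 - 49*w^2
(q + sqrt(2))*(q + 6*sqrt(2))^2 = q^3 + 13*sqrt(2)*q^2 + 96*q + 72*sqrt(2)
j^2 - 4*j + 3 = (j - 3)*(j - 1)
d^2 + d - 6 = (d - 2)*(d + 3)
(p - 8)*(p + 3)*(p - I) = p^3 - 5*p^2 - I*p^2 - 24*p + 5*I*p + 24*I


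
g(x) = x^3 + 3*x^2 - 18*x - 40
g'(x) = 3*x^2 + 6*x - 18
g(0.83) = -52.30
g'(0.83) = -10.95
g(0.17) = -42.97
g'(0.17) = -16.89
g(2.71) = -46.85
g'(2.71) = 20.29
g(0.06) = -41.07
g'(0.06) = -17.63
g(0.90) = -53.04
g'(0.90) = -10.17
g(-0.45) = -31.38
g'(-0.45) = -20.09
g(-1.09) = -18.11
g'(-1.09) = -20.98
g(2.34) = -52.88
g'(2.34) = 12.47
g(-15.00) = -2470.00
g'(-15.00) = 567.00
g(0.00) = -40.00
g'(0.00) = -18.00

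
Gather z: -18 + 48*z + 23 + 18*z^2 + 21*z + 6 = 18*z^2 + 69*z + 11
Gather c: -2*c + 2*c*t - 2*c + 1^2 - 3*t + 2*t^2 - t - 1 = c*(2*t - 4) + 2*t^2 - 4*t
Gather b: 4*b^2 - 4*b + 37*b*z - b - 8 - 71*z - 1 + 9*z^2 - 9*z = 4*b^2 + b*(37*z - 5) + 9*z^2 - 80*z - 9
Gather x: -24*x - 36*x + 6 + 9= 15 - 60*x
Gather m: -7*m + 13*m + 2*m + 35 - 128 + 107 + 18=8*m + 32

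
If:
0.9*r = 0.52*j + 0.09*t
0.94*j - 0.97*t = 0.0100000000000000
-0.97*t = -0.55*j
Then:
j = 0.03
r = 0.02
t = 0.01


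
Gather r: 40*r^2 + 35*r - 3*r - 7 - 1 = 40*r^2 + 32*r - 8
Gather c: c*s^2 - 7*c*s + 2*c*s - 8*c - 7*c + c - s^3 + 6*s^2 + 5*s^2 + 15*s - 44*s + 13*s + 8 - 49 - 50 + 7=c*(s^2 - 5*s - 14) - s^3 + 11*s^2 - 16*s - 84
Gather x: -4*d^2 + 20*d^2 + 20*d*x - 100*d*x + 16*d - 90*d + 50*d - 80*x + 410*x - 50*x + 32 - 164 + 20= 16*d^2 - 24*d + x*(280 - 80*d) - 112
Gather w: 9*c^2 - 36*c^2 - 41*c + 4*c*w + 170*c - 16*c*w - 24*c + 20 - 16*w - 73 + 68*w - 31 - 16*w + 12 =-27*c^2 + 105*c + w*(36 - 12*c) - 72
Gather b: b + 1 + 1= b + 2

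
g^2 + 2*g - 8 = (g - 2)*(g + 4)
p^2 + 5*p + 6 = (p + 2)*(p + 3)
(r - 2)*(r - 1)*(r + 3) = r^3 - 7*r + 6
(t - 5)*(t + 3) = t^2 - 2*t - 15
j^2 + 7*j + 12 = (j + 3)*(j + 4)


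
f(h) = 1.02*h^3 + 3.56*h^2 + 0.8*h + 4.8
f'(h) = 3.06*h^2 + 7.12*h + 0.8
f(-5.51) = -62.16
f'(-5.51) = 54.47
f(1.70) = 21.46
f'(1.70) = 21.75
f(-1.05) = 6.70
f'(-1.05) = -3.30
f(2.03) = 29.63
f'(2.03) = 27.86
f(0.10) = 4.92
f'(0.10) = 1.54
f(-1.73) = 8.79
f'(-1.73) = -2.36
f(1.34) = 14.72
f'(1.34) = 15.84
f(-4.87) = -32.48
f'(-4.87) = 38.70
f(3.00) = 66.78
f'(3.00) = 49.70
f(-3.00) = 6.90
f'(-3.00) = 6.98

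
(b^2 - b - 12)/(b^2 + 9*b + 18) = (b - 4)/(b + 6)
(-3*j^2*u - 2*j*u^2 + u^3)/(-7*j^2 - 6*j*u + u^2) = u*(-3*j + u)/(-7*j + u)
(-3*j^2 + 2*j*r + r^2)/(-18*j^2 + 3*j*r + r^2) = (-3*j^2 + 2*j*r + r^2)/(-18*j^2 + 3*j*r + r^2)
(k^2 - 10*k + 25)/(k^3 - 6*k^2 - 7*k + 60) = (k - 5)/(k^2 - k - 12)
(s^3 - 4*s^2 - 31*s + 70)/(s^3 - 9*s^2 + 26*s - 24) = (s^2 - 2*s - 35)/(s^2 - 7*s + 12)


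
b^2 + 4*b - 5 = (b - 1)*(b + 5)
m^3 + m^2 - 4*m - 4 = (m - 2)*(m + 1)*(m + 2)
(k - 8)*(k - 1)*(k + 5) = k^3 - 4*k^2 - 37*k + 40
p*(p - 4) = p^2 - 4*p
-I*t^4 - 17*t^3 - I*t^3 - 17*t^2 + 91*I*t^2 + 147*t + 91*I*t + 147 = (t - 7*I)^2*(t - 3*I)*(-I*t - I)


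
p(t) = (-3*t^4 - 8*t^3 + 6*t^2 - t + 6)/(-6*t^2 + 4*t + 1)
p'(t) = (12*t - 4)*(-3*t^4 - 8*t^3 + 6*t^2 - t + 6)/(-6*t^2 + 4*t + 1)^2 + (-12*t^3 - 24*t^2 + 12*t - 1)/(-6*t^2 + 4*t + 1) = (36*t^5 + 12*t^4 - 76*t^3 - 6*t^2 + 84*t - 25)/(36*t^4 - 48*t^3 + 4*t^2 + 8*t + 1)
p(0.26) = 3.67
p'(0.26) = -1.80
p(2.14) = 6.14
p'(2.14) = 3.89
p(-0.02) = 6.56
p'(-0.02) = -31.69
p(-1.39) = -1.81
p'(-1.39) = -0.35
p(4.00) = 14.96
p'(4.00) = 5.65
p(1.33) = 3.01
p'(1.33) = 4.59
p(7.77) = 43.39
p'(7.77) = 9.43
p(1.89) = 5.19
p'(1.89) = 3.74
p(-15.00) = 87.65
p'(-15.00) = -13.34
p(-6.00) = 8.08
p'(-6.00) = -4.35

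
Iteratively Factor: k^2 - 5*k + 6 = (k - 2)*(k - 3)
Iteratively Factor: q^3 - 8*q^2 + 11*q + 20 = (q - 4)*(q^2 - 4*q - 5) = (q - 5)*(q - 4)*(q + 1)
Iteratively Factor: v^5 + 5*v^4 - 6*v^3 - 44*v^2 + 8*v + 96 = (v - 2)*(v^4 + 7*v^3 + 8*v^2 - 28*v - 48) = (v - 2)^2*(v^3 + 9*v^2 + 26*v + 24) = (v - 2)^2*(v + 2)*(v^2 + 7*v + 12) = (v - 2)^2*(v + 2)*(v + 3)*(v + 4)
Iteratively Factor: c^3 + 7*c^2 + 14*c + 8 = (c + 2)*(c^2 + 5*c + 4) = (c + 2)*(c + 4)*(c + 1)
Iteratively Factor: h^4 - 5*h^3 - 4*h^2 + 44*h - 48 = (h + 3)*(h^3 - 8*h^2 + 20*h - 16) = (h - 2)*(h + 3)*(h^2 - 6*h + 8) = (h - 4)*(h - 2)*(h + 3)*(h - 2)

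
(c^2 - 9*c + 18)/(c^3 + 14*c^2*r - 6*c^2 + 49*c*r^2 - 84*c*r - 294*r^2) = (c - 3)/(c^2 + 14*c*r + 49*r^2)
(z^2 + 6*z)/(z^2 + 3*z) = (z + 6)/(z + 3)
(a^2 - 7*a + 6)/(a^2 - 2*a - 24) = (a - 1)/(a + 4)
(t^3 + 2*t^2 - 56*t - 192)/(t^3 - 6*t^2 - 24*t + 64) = (t + 6)/(t - 2)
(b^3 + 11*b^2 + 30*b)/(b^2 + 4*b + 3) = b*(b^2 + 11*b + 30)/(b^2 + 4*b + 3)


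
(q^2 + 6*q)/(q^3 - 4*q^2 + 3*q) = (q + 6)/(q^2 - 4*q + 3)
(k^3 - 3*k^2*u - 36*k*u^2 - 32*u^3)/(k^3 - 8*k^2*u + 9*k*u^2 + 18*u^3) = (k^2 - 4*k*u - 32*u^2)/(k^2 - 9*k*u + 18*u^2)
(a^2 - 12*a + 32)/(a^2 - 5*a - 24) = (a - 4)/(a + 3)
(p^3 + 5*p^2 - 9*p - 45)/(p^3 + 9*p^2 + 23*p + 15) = (p - 3)/(p + 1)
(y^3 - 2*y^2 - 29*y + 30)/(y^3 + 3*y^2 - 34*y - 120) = (y - 1)/(y + 4)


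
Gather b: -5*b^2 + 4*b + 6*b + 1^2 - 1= -5*b^2 + 10*b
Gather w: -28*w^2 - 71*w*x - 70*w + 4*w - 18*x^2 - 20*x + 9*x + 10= -28*w^2 + w*(-71*x - 66) - 18*x^2 - 11*x + 10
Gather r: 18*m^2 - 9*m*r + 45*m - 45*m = 18*m^2 - 9*m*r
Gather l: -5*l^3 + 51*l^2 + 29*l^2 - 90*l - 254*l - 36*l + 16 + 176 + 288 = -5*l^3 + 80*l^2 - 380*l + 480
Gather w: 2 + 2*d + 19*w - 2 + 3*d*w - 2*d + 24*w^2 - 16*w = 24*w^2 + w*(3*d + 3)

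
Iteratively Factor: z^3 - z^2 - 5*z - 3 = (z + 1)*(z^2 - 2*z - 3) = (z - 3)*(z + 1)*(z + 1)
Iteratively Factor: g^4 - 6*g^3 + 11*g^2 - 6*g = (g)*(g^3 - 6*g^2 + 11*g - 6) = g*(g - 2)*(g^2 - 4*g + 3) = g*(g - 2)*(g - 1)*(g - 3)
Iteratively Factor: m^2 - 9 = (m - 3)*(m + 3)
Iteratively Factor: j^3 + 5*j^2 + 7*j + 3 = (j + 3)*(j^2 + 2*j + 1) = (j + 1)*(j + 3)*(j + 1)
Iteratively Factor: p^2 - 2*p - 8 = (p - 4)*(p + 2)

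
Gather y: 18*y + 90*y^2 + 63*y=90*y^2 + 81*y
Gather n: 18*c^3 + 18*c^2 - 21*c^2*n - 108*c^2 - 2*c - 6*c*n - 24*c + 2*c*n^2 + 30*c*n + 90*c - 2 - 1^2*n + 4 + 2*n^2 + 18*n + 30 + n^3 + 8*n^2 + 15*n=18*c^3 - 90*c^2 + 64*c + n^3 + n^2*(2*c + 10) + n*(-21*c^2 + 24*c + 32) + 32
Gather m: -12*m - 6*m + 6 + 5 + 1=12 - 18*m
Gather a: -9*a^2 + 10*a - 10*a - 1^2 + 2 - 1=-9*a^2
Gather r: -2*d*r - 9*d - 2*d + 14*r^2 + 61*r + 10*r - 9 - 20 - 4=-11*d + 14*r^2 + r*(71 - 2*d) - 33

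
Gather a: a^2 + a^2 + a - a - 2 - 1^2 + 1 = 2*a^2 - 2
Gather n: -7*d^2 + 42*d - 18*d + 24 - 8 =-7*d^2 + 24*d + 16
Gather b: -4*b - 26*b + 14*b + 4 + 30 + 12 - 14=32 - 16*b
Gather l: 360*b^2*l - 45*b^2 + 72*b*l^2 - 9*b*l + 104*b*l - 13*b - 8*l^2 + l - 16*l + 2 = -45*b^2 - 13*b + l^2*(72*b - 8) + l*(360*b^2 + 95*b - 15) + 2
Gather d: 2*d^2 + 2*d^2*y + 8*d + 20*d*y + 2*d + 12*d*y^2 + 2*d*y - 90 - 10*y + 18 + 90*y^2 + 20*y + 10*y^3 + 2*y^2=d^2*(2*y + 2) + d*(12*y^2 + 22*y + 10) + 10*y^3 + 92*y^2 + 10*y - 72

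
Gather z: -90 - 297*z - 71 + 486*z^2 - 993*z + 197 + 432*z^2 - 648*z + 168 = 918*z^2 - 1938*z + 204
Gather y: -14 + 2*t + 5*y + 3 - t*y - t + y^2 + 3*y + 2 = t + y^2 + y*(8 - t) - 9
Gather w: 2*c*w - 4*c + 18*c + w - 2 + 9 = 14*c + w*(2*c + 1) + 7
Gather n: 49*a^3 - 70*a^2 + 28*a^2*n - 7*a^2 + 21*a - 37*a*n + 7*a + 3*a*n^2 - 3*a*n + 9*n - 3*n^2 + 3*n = 49*a^3 - 77*a^2 + 28*a + n^2*(3*a - 3) + n*(28*a^2 - 40*a + 12)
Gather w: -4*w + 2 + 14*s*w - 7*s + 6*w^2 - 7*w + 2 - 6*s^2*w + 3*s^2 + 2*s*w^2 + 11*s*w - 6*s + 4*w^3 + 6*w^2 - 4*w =3*s^2 - 13*s + 4*w^3 + w^2*(2*s + 12) + w*(-6*s^2 + 25*s - 15) + 4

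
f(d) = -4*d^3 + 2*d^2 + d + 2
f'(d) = -12*d^2 + 4*d + 1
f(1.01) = 0.93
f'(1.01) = -7.20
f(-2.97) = 121.46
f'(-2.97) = -116.73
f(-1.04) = 7.62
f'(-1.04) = -16.14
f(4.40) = -295.62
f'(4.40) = -213.72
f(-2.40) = 66.42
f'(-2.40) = -77.72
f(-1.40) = 15.50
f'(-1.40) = -28.12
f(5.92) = -751.89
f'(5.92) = -395.88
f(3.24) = -109.81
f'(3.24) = -112.01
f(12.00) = -6610.00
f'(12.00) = -1679.00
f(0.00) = 2.00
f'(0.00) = 1.00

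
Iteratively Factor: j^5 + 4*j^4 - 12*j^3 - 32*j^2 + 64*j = (j + 4)*(j^4 - 12*j^2 + 16*j) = (j - 2)*(j + 4)*(j^3 + 2*j^2 - 8*j) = (j - 2)^2*(j + 4)*(j^2 + 4*j) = j*(j - 2)^2*(j + 4)*(j + 4)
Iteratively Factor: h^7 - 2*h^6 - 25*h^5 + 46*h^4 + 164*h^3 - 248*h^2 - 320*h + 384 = (h + 2)*(h^6 - 4*h^5 - 17*h^4 + 80*h^3 + 4*h^2 - 256*h + 192) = (h - 2)*(h + 2)*(h^5 - 2*h^4 - 21*h^3 + 38*h^2 + 80*h - 96) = (h - 4)*(h - 2)*(h + 2)*(h^4 + 2*h^3 - 13*h^2 - 14*h + 24) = (h - 4)*(h - 2)*(h - 1)*(h + 2)*(h^3 + 3*h^2 - 10*h - 24) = (h - 4)*(h - 3)*(h - 2)*(h - 1)*(h + 2)*(h^2 + 6*h + 8) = (h - 4)*(h - 3)*(h - 2)*(h - 1)*(h + 2)^2*(h + 4)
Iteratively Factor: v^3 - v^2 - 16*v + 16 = (v - 4)*(v^2 + 3*v - 4) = (v - 4)*(v - 1)*(v + 4)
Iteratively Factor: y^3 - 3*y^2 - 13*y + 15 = (y + 3)*(y^2 - 6*y + 5) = (y - 5)*(y + 3)*(y - 1)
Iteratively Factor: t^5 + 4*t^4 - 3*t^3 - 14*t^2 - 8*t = (t + 1)*(t^4 + 3*t^3 - 6*t^2 - 8*t) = (t + 1)^2*(t^3 + 2*t^2 - 8*t) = (t + 1)^2*(t + 4)*(t^2 - 2*t) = t*(t + 1)^2*(t + 4)*(t - 2)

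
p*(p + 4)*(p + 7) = p^3 + 11*p^2 + 28*p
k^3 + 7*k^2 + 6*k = k*(k + 1)*(k + 6)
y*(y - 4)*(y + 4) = y^3 - 16*y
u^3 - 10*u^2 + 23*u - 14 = (u - 7)*(u - 2)*(u - 1)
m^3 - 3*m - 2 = (m - 2)*(m + 1)^2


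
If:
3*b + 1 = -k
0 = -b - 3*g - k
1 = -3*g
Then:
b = -1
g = -1/3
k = 2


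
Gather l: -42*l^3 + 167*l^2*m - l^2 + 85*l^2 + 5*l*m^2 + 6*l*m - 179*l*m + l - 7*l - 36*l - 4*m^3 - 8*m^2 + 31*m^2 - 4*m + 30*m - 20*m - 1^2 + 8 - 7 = -42*l^3 + l^2*(167*m + 84) + l*(5*m^2 - 173*m - 42) - 4*m^3 + 23*m^2 + 6*m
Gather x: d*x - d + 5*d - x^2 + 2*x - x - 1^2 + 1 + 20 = 4*d - x^2 + x*(d + 1) + 20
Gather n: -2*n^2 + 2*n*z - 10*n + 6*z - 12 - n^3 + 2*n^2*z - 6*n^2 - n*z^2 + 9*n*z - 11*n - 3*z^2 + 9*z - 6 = -n^3 + n^2*(2*z - 8) + n*(-z^2 + 11*z - 21) - 3*z^2 + 15*z - 18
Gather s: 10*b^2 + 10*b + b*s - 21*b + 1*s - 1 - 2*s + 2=10*b^2 - 11*b + s*(b - 1) + 1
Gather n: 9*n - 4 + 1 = 9*n - 3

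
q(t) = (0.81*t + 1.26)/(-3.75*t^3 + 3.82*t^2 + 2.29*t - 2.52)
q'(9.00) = 0.00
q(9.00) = -0.00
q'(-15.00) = -0.00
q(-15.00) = -0.00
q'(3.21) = 0.04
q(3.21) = -0.05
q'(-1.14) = 0.39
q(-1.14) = 0.06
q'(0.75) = -60.27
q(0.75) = -7.92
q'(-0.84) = 32.78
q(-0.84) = 1.22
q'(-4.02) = -0.00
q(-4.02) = -0.01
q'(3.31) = 0.04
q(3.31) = -0.04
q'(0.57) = -12.75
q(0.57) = -2.58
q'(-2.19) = 0.00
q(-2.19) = -0.01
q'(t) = (0.81*t + 1.26)*(11.25*t^2 - 7.64*t - 2.29)/(-3.75*t^3 + 3.82*t^2 + 2.29*t - 2.52)^2 + 0.81/(-3.75*t^3 + 3.82*t^2 + 2.29*t - 2.52) = (6.075*t^3 + 11.0808*t^2 - 9.6264*t - 4.9266)/(14.0625*t^6 - 28.65*t^5 - 2.5826*t^4 + 36.3956*t^3 - 14.0087*t^2 - 11.5416*t + 6.3504)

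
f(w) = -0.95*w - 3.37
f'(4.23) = -0.95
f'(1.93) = -0.95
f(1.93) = -5.20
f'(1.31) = -0.95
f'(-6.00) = -0.95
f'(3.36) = -0.95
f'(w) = -0.950000000000000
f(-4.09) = 0.52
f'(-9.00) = -0.95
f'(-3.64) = -0.95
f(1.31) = -4.61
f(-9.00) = 5.18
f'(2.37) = -0.95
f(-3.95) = 0.38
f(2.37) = -5.62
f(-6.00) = 2.33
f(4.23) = -7.39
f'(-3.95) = -0.95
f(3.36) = -6.56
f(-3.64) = 0.09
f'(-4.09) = -0.95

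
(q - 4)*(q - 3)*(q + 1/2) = q^3 - 13*q^2/2 + 17*q/2 + 6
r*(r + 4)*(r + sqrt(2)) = r^3 + sqrt(2)*r^2 + 4*r^2 + 4*sqrt(2)*r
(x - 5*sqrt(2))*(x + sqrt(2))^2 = x^3 - 3*sqrt(2)*x^2 - 18*x - 10*sqrt(2)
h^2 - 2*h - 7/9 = (h - 7/3)*(h + 1/3)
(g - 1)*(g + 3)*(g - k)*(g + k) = g^4 + 2*g^3 - g^2*k^2 - 3*g^2 - 2*g*k^2 + 3*k^2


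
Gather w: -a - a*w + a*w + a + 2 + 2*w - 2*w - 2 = 0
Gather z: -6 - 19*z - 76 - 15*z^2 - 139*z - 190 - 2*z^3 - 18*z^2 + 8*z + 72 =-2*z^3 - 33*z^2 - 150*z - 200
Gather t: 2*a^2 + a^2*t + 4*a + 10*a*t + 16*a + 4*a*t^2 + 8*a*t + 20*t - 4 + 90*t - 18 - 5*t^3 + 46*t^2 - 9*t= 2*a^2 + 20*a - 5*t^3 + t^2*(4*a + 46) + t*(a^2 + 18*a + 101) - 22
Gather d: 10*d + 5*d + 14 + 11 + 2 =15*d + 27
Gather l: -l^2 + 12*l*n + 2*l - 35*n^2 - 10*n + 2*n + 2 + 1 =-l^2 + l*(12*n + 2) - 35*n^2 - 8*n + 3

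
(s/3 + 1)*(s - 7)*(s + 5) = s^3/3 + s^2/3 - 41*s/3 - 35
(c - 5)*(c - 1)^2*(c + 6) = c^4 - c^3 - 31*c^2 + 61*c - 30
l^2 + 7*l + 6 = (l + 1)*(l + 6)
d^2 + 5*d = d*(d + 5)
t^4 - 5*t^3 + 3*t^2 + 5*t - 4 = (t - 4)*(t - 1)^2*(t + 1)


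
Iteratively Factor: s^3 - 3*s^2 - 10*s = (s)*(s^2 - 3*s - 10) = s*(s + 2)*(s - 5)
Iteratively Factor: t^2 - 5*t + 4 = (t - 4)*(t - 1)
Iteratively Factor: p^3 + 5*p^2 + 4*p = (p + 4)*(p^2 + p) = p*(p + 4)*(p + 1)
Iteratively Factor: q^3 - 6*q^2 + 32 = (q - 4)*(q^2 - 2*q - 8) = (q - 4)*(q + 2)*(q - 4)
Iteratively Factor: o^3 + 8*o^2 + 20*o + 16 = (o + 4)*(o^2 + 4*o + 4) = (o + 2)*(o + 4)*(o + 2)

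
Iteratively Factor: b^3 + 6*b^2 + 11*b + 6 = (b + 2)*(b^2 + 4*b + 3) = (b + 1)*(b + 2)*(b + 3)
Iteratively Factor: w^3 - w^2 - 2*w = (w)*(w^2 - w - 2) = w*(w + 1)*(w - 2)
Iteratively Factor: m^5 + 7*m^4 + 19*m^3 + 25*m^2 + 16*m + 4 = (m + 2)*(m^4 + 5*m^3 + 9*m^2 + 7*m + 2) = (m + 2)^2*(m^3 + 3*m^2 + 3*m + 1) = (m + 1)*(m + 2)^2*(m^2 + 2*m + 1) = (m + 1)^2*(m + 2)^2*(m + 1)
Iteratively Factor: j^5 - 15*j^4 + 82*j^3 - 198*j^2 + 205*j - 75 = (j - 5)*(j^4 - 10*j^3 + 32*j^2 - 38*j + 15) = (j - 5)*(j - 3)*(j^3 - 7*j^2 + 11*j - 5) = (j - 5)*(j - 3)*(j - 1)*(j^2 - 6*j + 5) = (j - 5)^2*(j - 3)*(j - 1)*(j - 1)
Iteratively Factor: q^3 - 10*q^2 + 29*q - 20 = (q - 1)*(q^2 - 9*q + 20) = (q - 4)*(q - 1)*(q - 5)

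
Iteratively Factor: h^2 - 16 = (h + 4)*(h - 4)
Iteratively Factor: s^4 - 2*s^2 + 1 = (s - 1)*(s^3 + s^2 - s - 1) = (s - 1)^2*(s^2 + 2*s + 1) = (s - 1)^2*(s + 1)*(s + 1)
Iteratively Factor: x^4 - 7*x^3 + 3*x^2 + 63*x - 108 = (x - 3)*(x^3 - 4*x^2 - 9*x + 36) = (x - 3)*(x + 3)*(x^2 - 7*x + 12) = (x - 4)*(x - 3)*(x + 3)*(x - 3)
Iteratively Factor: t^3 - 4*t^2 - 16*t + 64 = (t + 4)*(t^2 - 8*t + 16) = (t - 4)*(t + 4)*(t - 4)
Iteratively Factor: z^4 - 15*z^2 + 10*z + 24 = (z - 2)*(z^3 + 2*z^2 - 11*z - 12) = (z - 2)*(z + 1)*(z^2 + z - 12) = (z - 2)*(z + 1)*(z + 4)*(z - 3)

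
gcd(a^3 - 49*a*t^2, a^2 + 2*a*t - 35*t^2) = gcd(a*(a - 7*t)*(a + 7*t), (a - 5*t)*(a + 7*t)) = a + 7*t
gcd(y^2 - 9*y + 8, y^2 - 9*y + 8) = y^2 - 9*y + 8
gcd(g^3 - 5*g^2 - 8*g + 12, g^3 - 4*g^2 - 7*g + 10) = g^2 + g - 2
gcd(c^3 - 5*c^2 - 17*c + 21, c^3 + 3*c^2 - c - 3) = c^2 + 2*c - 3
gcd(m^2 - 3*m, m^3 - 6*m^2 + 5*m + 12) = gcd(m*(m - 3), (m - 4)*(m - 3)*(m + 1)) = m - 3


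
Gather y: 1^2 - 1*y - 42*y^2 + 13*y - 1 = -42*y^2 + 12*y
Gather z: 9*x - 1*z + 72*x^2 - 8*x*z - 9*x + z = 72*x^2 - 8*x*z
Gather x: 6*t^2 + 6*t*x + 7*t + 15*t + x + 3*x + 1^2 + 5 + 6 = 6*t^2 + 22*t + x*(6*t + 4) + 12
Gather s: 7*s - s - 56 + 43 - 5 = 6*s - 18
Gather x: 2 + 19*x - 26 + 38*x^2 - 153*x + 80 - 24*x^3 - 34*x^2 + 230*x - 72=-24*x^3 + 4*x^2 + 96*x - 16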